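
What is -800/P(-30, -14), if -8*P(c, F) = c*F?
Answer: 320/21 ≈ 15.238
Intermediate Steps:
P(c, F) = -F*c/8 (P(c, F) = -c*F/8 = -F*c/8)
-800/P(-30, -14) = -800/((-1/8*(-14)*(-30))) = -800/(-105/2) = -800*(-2/105) = 320/21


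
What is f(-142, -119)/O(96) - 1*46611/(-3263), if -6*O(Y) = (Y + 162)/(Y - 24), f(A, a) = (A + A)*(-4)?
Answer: -264883023/140309 ≈ -1887.9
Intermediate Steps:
f(A, a) = -8*A (f(A, a) = (2*A)*(-4) = -8*A)
O(Y) = -(162 + Y)/(6*(-24 + Y)) (O(Y) = -(Y + 162)/(6*(Y - 24)) = -(162 + Y)/(6*(-24 + Y)))
f(-142, -119)/O(96) - 1*46611/(-3263) = (-8*(-142))/(((-162 - 1*96)/(6*(-24 + 96)))) - 1*46611/(-3263) = 1136/(((⅙)*(-162 - 96)/72)) - 46611*(-1/3263) = 1136/(((⅙)*(1/72)*(-258))) + 46611/3263 = 1136/(-43/72) + 46611/3263 = 1136*(-72/43) + 46611/3263 = -81792/43 + 46611/3263 = -264883023/140309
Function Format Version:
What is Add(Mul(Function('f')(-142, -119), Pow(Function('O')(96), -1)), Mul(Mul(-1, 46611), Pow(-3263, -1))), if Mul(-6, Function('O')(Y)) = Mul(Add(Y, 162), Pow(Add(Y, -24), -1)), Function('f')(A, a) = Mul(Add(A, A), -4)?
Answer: Rational(-264883023, 140309) ≈ -1887.9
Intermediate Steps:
Function('f')(A, a) = Mul(-8, A) (Function('f')(A, a) = Mul(Mul(2, A), -4) = Mul(-8, A))
Function('O')(Y) = Mul(Rational(-1, 6), Pow(Add(-24, Y), -1), Add(162, Y)) (Function('O')(Y) = Mul(Rational(-1, 6), Mul(Add(Y, 162), Pow(Add(Y, -24), -1))) = Mul(Rational(-1, 6), Mul(Add(162, Y), Pow(Add(-24, Y), -1))) = Mul(Rational(-1, 6), Mul(Pow(Add(-24, Y), -1), Add(162, Y))) = Mul(Rational(-1, 6), Pow(Add(-24, Y), -1), Add(162, Y)))
Add(Mul(Function('f')(-142, -119), Pow(Function('O')(96), -1)), Mul(Mul(-1, 46611), Pow(-3263, -1))) = Add(Mul(Mul(-8, -142), Pow(Mul(Rational(1, 6), Pow(Add(-24, 96), -1), Add(-162, Mul(-1, 96))), -1)), Mul(Mul(-1, 46611), Pow(-3263, -1))) = Add(Mul(1136, Pow(Mul(Rational(1, 6), Pow(72, -1), Add(-162, -96)), -1)), Mul(-46611, Rational(-1, 3263))) = Add(Mul(1136, Pow(Mul(Rational(1, 6), Rational(1, 72), -258), -1)), Rational(46611, 3263)) = Add(Mul(1136, Pow(Rational(-43, 72), -1)), Rational(46611, 3263)) = Add(Mul(1136, Rational(-72, 43)), Rational(46611, 3263)) = Add(Rational(-81792, 43), Rational(46611, 3263)) = Rational(-264883023, 140309)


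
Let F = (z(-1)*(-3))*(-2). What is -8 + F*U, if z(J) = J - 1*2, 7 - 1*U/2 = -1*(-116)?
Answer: 3916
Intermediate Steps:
U = -218 (U = 14 - (-2)*(-116) = 14 - 2*116 = 14 - 232 = -218)
z(J) = -2 + J (z(J) = J - 2 = -2 + J)
F = -18 (F = ((-2 - 1)*(-3))*(-2) = -3*(-3)*(-2) = 9*(-2) = -18)
-8 + F*U = -8 - 18*(-218) = -8 + 3924 = 3916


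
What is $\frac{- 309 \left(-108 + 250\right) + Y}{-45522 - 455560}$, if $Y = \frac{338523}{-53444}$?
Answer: $\frac{2345354355}{26779826408} \approx 0.087579$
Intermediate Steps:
$Y = - \frac{338523}{53444}$ ($Y = 338523 \left(- \frac{1}{53444}\right) = - \frac{338523}{53444} \approx -6.3342$)
$\frac{- 309 \left(-108 + 250\right) + Y}{-45522 - 455560} = \frac{- 309 \left(-108 + 250\right) - \frac{338523}{53444}}{-45522 - 455560} = \frac{\left(-309\right) 142 - \frac{338523}{53444}}{-501082} = \left(-43878 - \frac{338523}{53444}\right) \left(- \frac{1}{501082}\right) = \left(- \frac{2345354355}{53444}\right) \left(- \frac{1}{501082}\right) = \frac{2345354355}{26779826408}$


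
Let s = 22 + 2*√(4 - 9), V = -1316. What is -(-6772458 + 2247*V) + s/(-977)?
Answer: 9505731248/977 - 2*I*√5/977 ≈ 9.7295e+6 - 0.0045774*I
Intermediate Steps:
s = 22 + 2*I*√5 (s = 22 + 2*√(-5) = 22 + 2*(I*√5) = 22 + 2*I*√5 ≈ 22.0 + 4.4721*I)
-(-6772458 + 2247*V) + s/(-977) = -2247/(1/(-3014 - 1316)) + (22 + 2*I*√5)/(-977) = -2247/(1/(-4330)) + (22 + 2*I*√5)*(-1/977) = -2247/(-1/4330) + (-22/977 - 2*I*√5/977) = -2247*(-4330) + (-22/977 - 2*I*√5/977) = 9729510 + (-22/977 - 2*I*√5/977) = 9505731248/977 - 2*I*√5/977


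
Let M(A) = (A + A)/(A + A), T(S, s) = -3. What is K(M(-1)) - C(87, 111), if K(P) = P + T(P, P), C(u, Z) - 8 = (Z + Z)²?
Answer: -49294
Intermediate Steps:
C(u, Z) = 8 + 4*Z² (C(u, Z) = 8 + (Z + Z)² = 8 + (2*Z)² = 8 + 4*Z²)
M(A) = 1 (M(A) = (2*A)/((2*A)) = (2*A)*(1/(2*A)) = 1)
K(P) = -3 + P (K(P) = P - 3 = -3 + P)
K(M(-1)) - C(87, 111) = (-3 + 1) - (8 + 4*111²) = -2 - (8 + 4*12321) = -2 - (8 + 49284) = -2 - 1*49292 = -2 - 49292 = -49294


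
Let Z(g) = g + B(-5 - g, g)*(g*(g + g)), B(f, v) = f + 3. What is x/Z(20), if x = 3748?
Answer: -937/4395 ≈ -0.21320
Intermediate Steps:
B(f, v) = 3 + f
Z(g) = g + 2*g²*(-2 - g) (Z(g) = g + (3 + (-5 - g))*(g*(g + g)) = g + (-2 - g)*(g*(2*g)) = g + (-2 - g)*(2*g²) = g + 2*g²*(-2 - g))
x/Z(20) = 3748/((20*(1 - 2*20*(2 + 20)))) = 3748/((20*(1 - 2*20*22))) = 3748/((20*(1 - 880))) = 3748/((20*(-879))) = 3748/(-17580) = 3748*(-1/17580) = -937/4395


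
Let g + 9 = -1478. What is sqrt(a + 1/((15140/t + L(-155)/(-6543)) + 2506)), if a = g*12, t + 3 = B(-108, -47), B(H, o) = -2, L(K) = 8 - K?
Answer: I*sqrt(208174993449010251)/3415609 ≈ 133.58*I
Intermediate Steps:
g = -1487 (g = -9 - 1478 = -1487)
t = -5 (t = -3 - 2 = -5)
a = -17844 (a = -1487*12 = -17844)
sqrt(a + 1/((15140/t + L(-155)/(-6543)) + 2506)) = sqrt(-17844 + 1/((15140/(-5) + (8 - 1*(-155))/(-6543)) + 2506)) = sqrt(-17844 + 1/((15140*(-1/5) + (8 + 155)*(-1/6543)) + 2506)) = sqrt(-17844 + 1/((-3028 + 163*(-1/6543)) + 2506)) = sqrt(-17844 + 1/((-3028 - 163/6543) + 2506)) = sqrt(-17844 + 1/(-19812367/6543 + 2506)) = sqrt(-17844 + 1/(-3415609/6543)) = sqrt(-17844 - 6543/3415609) = sqrt(-60948133539/3415609) = I*sqrt(208174993449010251)/3415609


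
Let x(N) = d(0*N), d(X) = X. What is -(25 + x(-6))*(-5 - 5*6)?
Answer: 875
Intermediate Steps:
x(N) = 0 (x(N) = 0*N = 0)
-(25 + x(-6))*(-5 - 5*6) = -(25 + 0)*(-5 - 5*6) = -25*(-5 - 30) = -25*(-35) = -1*(-875) = 875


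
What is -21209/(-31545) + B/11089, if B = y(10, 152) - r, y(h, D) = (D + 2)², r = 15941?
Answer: 480448976/349802505 ≈ 1.3735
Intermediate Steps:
y(h, D) = (2 + D)²
B = 7775 (B = (2 + 152)² - 1*15941 = 154² - 15941 = 23716 - 15941 = 7775)
-21209/(-31545) + B/11089 = -21209/(-31545) + 7775/11089 = -21209*(-1/31545) + 7775*(1/11089) = 21209/31545 + 7775/11089 = 480448976/349802505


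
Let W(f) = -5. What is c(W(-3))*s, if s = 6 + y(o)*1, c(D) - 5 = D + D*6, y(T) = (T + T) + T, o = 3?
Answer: -450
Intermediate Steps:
y(T) = 3*T (y(T) = 2*T + T = 3*T)
c(D) = 5 + 7*D (c(D) = 5 + (D + D*6) = 5 + (D + 6*D) = 5 + 7*D)
s = 15 (s = 6 + (3*3)*1 = 6 + 9*1 = 6 + 9 = 15)
c(W(-3))*s = (5 + 7*(-5))*15 = (5 - 35)*15 = -30*15 = -450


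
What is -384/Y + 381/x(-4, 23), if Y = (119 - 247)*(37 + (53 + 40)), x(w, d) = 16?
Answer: 24789/1040 ≈ 23.836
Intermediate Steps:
Y = -16640 (Y = -128*(37 + 93) = -128*130 = -16640)
-384/Y + 381/x(-4, 23) = -384/(-16640) + 381/16 = -384*(-1/16640) + 381*(1/16) = 3/130 + 381/16 = 24789/1040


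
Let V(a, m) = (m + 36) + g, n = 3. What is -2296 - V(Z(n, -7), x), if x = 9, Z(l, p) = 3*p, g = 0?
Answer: -2341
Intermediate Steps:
V(a, m) = 36 + m (V(a, m) = (m + 36) + 0 = (36 + m) + 0 = 36 + m)
-2296 - V(Z(n, -7), x) = -2296 - (36 + 9) = -2296 - 1*45 = -2296 - 45 = -2341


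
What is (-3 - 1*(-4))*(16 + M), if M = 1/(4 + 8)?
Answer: 193/12 ≈ 16.083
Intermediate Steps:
M = 1/12 ≈ 0.083333
(-3 - 1*(-4))*(16 + M) = (-3 - 1*(-4))*(16 + 1/12) = (-3 + 4)*(193/12) = 1*(193/12) = 193/12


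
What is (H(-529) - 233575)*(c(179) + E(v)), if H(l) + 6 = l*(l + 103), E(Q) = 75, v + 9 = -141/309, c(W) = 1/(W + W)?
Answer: -220903177/358 ≈ -6.1705e+5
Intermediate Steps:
c(W) = 1/(2*W)
v = -974/103 (v = -9 - 141/309 = -9 - 141*1/309 = -9 - 47/103 = -974/103 ≈ -9.4563)
H(l) = -6 + l*(103 + l) (H(l) = -6 + l*(l + 103) = -6 + l*(103 + l))
(H(-529) - 233575)*(c(179) + E(v)) = ((-6 + (-529)² + 103*(-529)) - 233575)*((½)/179 + 75) = ((-6 + 279841 - 54487) - 233575)*((½)*(1/179) + 75) = (225348 - 233575)*(1/358 + 75) = -8227*26851/358 = -220903177/358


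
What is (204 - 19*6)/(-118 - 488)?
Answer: -15/101 ≈ -0.14851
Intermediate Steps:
(204 - 19*6)/(-118 - 488) = (204 - 114)/(-606) = 90*(-1/606) = -15/101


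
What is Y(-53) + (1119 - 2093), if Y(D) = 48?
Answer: -926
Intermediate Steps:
Y(-53) + (1119 - 2093) = 48 + (1119 - 2093) = 48 - 974 = -926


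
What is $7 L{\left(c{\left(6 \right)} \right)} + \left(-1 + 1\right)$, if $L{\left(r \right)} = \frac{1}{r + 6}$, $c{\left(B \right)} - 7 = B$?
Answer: $\frac{7}{19} \approx 0.36842$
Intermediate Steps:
$c{\left(B \right)} = 7 + B$
$L{\left(r \right)} = \frac{1}{6 + r}$
$7 L{\left(c{\left(6 \right)} \right)} + \left(-1 + 1\right) = \frac{7}{6 + \left(7 + 6\right)} + \left(-1 + 1\right) = \frac{7}{6 + 13} + 0 = \frac{7}{19} + 0 = \frac{7}{19}$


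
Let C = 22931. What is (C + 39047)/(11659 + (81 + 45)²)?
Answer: 61978/27535 ≈ 2.2509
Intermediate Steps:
(C + 39047)/(11659 + (81 + 45)²) = (22931 + 39047)/(11659 + (81 + 45)²) = 61978/(11659 + 126²) = 61978/(11659 + 15876) = 61978/27535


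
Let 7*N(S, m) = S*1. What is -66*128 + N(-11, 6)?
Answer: -59147/7 ≈ -8449.6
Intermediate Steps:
N(S, m) = S/7 (N(S, m) = (S*1)/7 = S/7)
-66*128 + N(-11, 6) = -66*128 + (⅐)*(-11) = -8448 - 11/7 = -59147/7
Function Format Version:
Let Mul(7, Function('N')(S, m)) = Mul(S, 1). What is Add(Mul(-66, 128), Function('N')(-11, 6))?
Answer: Rational(-59147, 7) ≈ -8449.6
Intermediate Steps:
Function('N')(S, m) = Mul(Rational(1, 7), S) (Function('N')(S, m) = Mul(Rational(1, 7), Mul(S, 1)) = Mul(Rational(1, 7), S))
Add(Mul(-66, 128), Function('N')(-11, 6)) = Add(Mul(-66, 128), Mul(Rational(1, 7), -11)) = Add(-8448, Rational(-11, 7)) = Rational(-59147, 7)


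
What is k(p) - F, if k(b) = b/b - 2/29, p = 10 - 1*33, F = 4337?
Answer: -125746/29 ≈ -4336.1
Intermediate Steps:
p = -23 (p = 10 - 33 = -23)
k(b) = 27/29 (k(b) = 1 - 2*1/29 = 1 - 2/29 = 27/29)
k(p) - F = 27/29 - 1*4337 = 27/29 - 4337 = -125746/29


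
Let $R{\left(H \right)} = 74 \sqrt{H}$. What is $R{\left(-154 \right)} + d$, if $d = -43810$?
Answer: $-43810 + 74 i \sqrt{154} \approx -43810.0 + 918.32 i$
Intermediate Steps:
$R{\left(-154 \right)} + d = 74 \sqrt{-154} - 43810 = 74 i \sqrt{154} - 43810 = -43810 + 74 i \sqrt{154}$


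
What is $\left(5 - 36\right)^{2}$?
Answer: $961$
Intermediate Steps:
$\left(5 - 36\right)^{2} = \left(-31\right)^{2} = 961$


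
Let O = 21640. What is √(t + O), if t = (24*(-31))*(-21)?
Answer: 4*√2329 ≈ 193.04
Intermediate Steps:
t = 15624 (t = -744*(-21) = 15624)
√(t + O) = √(15624 + 21640) = √37264 = 4*√2329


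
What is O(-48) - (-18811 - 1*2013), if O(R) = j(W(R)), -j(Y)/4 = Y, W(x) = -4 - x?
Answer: 20648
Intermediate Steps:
j(Y) = -4*Y
O(R) = 16 + 4*R (O(R) = -4*(-4 - R) = 16 + 4*R)
O(-48) - (-18811 - 1*2013) = (16 + 4*(-48)) - (-18811 - 1*2013) = (16 - 192) - (-18811 - 2013) = -176 - 1*(-20824) = -176 + 20824 = 20648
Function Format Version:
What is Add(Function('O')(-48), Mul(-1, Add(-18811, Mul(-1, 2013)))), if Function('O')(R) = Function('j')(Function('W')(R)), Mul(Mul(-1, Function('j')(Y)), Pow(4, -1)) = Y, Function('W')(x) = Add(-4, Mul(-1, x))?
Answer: 20648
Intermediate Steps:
Function('j')(Y) = Mul(-4, Y)
Function('O')(R) = Add(16, Mul(4, R)) (Function('O')(R) = Mul(-4, Add(-4, Mul(-1, R))) = Add(16, Mul(4, R)))
Add(Function('O')(-48), Mul(-1, Add(-18811, Mul(-1, 2013)))) = Add(Add(16, Mul(4, -48)), Mul(-1, Add(-18811, Mul(-1, 2013)))) = Add(Add(16, -192), Mul(-1, Add(-18811, -2013))) = Add(-176, Mul(-1, -20824)) = Add(-176, 20824) = 20648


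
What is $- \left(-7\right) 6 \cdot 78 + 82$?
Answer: $3358$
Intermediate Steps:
$- \left(-7\right) 6 \cdot 78 + 82 = \left(-1\right) \left(-42\right) 78 + 82 = 42 \cdot 78 + 82 = 3276 + 82 = 3358$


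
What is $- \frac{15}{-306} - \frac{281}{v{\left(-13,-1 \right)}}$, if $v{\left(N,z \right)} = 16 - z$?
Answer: $- \frac{1681}{102} \approx -16.48$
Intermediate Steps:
$- \frac{15}{-306} - \frac{281}{v{\left(-13,-1 \right)}} = - \frac{15}{-306} - \frac{281}{16 - -1} = \left(-15\right) \left(- \frac{1}{306}\right) - \frac{281}{16 + 1} = \frac{5}{102} - \frac{281}{17} = - \frac{1681}{102}$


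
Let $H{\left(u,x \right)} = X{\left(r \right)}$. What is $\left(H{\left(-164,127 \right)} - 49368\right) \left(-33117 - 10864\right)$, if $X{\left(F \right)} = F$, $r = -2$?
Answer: $2171341970$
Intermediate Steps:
$H{\left(u,x \right)} = -2$
$\left(H{\left(-164,127 \right)} - 49368\right) \left(-33117 - 10864\right) = \left(-2 - 49368\right) \left(-33117 - 10864\right) = \left(-49370\right) \left(-43981\right) = 2171341970$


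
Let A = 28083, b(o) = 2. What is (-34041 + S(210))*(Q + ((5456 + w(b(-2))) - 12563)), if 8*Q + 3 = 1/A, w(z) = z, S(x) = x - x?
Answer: 2264183171362/9361 ≈ 2.4187e+8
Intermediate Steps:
S(x) = 0
Q = -10531/28083 (Q = -3/8 + (⅛)/28083 = -3/8 + (⅛)*(1/28083) = -3/8 + 1/224664 = -10531/28083 ≈ -0.37500)
(-34041 + S(210))*(Q + ((5456 + w(b(-2))) - 12563)) = (-34041 + 0)*(-10531/28083 + ((5456 + 2) - 12563)) = -34041*(-10531/28083 + (5458 - 12563)) = -34041*(-10531/28083 - 7105) = -34041*(-199540246/28083) = 2264183171362/9361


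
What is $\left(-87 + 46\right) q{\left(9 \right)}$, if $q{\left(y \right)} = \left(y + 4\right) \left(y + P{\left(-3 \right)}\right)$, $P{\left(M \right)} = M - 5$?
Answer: $-533$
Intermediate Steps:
$P{\left(M \right)} = -5 + M$ ($P{\left(M \right)} = M - 5 = -5 + M$)
$q{\left(y \right)} = \left(-8 + y\right) \left(4 + y\right)$ ($q{\left(y \right)} = \left(y + 4\right) \left(y - 8\right) = \left(4 + y\right) \left(y - 8\right) = \left(4 + y\right) \left(-8 + y\right) = \left(-8 + y\right) \left(4 + y\right)$)
$\left(-87 + 46\right) q{\left(9 \right)} = \left(-87 + 46\right) \left(-32 + 9^{2} - 36\right) = - 41 \left(-32 + 81 - 36\right) = \left(-41\right) 13 = -533$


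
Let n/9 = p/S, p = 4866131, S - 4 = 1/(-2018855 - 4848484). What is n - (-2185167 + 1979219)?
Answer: 306413599482221/27469355 ≈ 1.1155e+7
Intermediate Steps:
S = 27469355/6867339 (S = 4 + 1/(-2018855 - 4848484) = 4 + 1/(-6867339) = 4 - 1/6867339 = 27469355/6867339 ≈ 4.0000)
n = 300756340758681/27469355 (n = 9*(4866131/(27469355/6867339)) = 9*(4866131*(6867339/27469355)) = 9*(33417371195409/27469355) = 300756340758681/27469355 ≈ 1.0949e+7)
n - (-2185167 + 1979219) = 300756340758681/27469355 - (-2185167 + 1979219) = 300756340758681/27469355 - 1*(-205948) = 300756340758681/27469355 + 205948 = 306413599482221/27469355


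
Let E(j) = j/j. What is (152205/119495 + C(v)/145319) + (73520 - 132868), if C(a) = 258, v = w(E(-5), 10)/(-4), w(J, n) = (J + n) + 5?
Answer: -206109914873167/3472978781 ≈ -59347.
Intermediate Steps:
E(j) = 1
w(J, n) = 5 + J + n
v = -4 (v = (5 + 1 + 10)/(-4) = 16*(-1/4) = -4)
(152205/119495 + C(v)/145319) + (73520 - 132868) = (152205/119495 + 258/145319) + (73520 - 132868) = (152205*(1/119495) + 258*(1/145319)) - 59348 = (30441/23899 + 258/145319) - 59348 = 4429821621/3472978781 - 59348 = -206109914873167/3472978781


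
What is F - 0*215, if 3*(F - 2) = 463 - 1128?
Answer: -659/3 ≈ -219.67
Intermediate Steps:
F = -659/3 (F = 2 + (463 - 1128)/3 = 2 + (⅓)*(-665) = 2 - 665/3 = -659/3 ≈ -219.67)
F - 0*215 = -659/3 - 0*215 = -659/3 - 1*0 = -659/3 + 0 = -659/3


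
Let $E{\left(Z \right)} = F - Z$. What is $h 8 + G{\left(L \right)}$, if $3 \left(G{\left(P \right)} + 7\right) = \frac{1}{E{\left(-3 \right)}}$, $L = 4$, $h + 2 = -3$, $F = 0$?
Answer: $- \frac{422}{9} \approx -46.889$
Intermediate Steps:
$h = -5$ ($h = -2 - 3 = -5$)
$E{\left(Z \right)} = - Z$ ($E{\left(Z \right)} = 0 - Z = - Z$)
$G{\left(P \right)} = - \frac{62}{9}$ ($G{\left(P \right)} = -7 + \frac{1}{3 \left(\left(-1\right) \left(-3\right)\right)} = -7 + \frac{1}{3 \cdot 3} = -7 + \frac{1}{3} \cdot \frac{1}{3} = -7 + \frac{1}{9} = - \frac{62}{9}$)
$h 8 + G{\left(L \right)} = \left(-5\right) 8 - \frac{62}{9} = -40 - \frac{62}{9} = - \frac{422}{9}$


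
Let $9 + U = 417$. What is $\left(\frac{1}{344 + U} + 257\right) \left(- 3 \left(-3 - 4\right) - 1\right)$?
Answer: $\frac{966325}{188} \approx 5140.0$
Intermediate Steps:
$U = 408$ ($U = -9 + 417 = 408$)
$\left(\frac{1}{344 + U} + 257\right) \left(- 3 \left(-3 - 4\right) - 1\right) = \left(\frac{1}{344 + 408} + 257\right) \left(- 3 \left(-3 - 4\right) - 1\right) = \left(\frac{1}{752} + 257\right) \left(\left(-3\right) \left(-7\right) - 1\right) = \left(\frac{1}{752} + 257\right) \left(21 - 1\right) = \frac{193265}{752} \cdot 20 = \frac{966325}{188}$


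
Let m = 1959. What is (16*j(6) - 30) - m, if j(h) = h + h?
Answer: -1797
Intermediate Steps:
j(h) = 2*h
(16*j(6) - 30) - m = (16*(2*6) - 30) - 1*1959 = (16*12 - 30) - 1959 = (192 - 30) - 1959 = 162 - 1959 = -1797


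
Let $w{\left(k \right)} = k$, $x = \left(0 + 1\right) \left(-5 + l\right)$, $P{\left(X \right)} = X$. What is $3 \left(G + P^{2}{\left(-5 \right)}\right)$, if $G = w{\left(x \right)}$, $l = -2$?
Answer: $54$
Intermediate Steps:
$x = -7$ ($x = \left(0 + 1\right) \left(-5 - 2\right) = 1 \left(-7\right) = -7$)
$G = -7$
$3 \left(G + P^{2}{\left(-5 \right)}\right) = 3 \left(-7 + \left(-5\right)^{2}\right) = 3 \left(-7 + 25\right) = 3 \cdot 18 = 54$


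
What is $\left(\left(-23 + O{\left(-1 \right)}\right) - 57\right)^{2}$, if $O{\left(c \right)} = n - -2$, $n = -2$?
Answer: $6400$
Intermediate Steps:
$O{\left(c \right)} = 0$ ($O{\left(c \right)} = -2 - -2 = -2 + 2 = 0$)
$\left(\left(-23 + O{\left(-1 \right)}\right) - 57\right)^{2} = \left(\left(-23 + 0\right) - 57\right)^{2} = \left(-23 - 57\right)^{2} = \left(-80\right)^{2} = 6400$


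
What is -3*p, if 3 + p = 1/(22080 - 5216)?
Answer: 151773/16864 ≈ 8.9998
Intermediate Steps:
p = -50591/16864 (p = -3 + 1/(22080 - 5216) = -3 + 1/16864 = -50591/16864 ≈ -2.9999)
-3*p = -3*(-50591/16864) = 151773/16864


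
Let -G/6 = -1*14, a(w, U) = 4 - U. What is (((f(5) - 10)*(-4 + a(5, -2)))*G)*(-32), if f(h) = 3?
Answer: 37632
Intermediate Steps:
G = 84 (G = -(-6)*14 = -6*(-14) = 84)
(((f(5) - 10)*(-4 + a(5, -2)))*G)*(-32) = (((3 - 10)*(-4 + (4 - 1*(-2))))*84)*(-32) = (-7*(-4 + (4 + 2))*84)*(-32) = (-7*(-4 + 6)*84)*(-32) = (-7*2*84)*(-32) = -14*84*(-32) = -1176*(-32) = 37632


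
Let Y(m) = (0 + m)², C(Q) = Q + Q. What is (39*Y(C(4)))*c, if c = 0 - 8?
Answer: -19968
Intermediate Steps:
c = -8
C(Q) = 2*Q
Y(m) = m²
(39*Y(C(4)))*c = (39*(2*4)²)*(-8) = (39*8²)*(-8) = (39*64)*(-8) = 2496*(-8) = -19968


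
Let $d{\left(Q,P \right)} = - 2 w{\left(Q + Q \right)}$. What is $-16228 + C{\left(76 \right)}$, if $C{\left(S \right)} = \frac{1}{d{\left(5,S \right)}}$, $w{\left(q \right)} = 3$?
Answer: $- \frac{97369}{6} \approx -16228.0$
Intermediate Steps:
$d{\left(Q,P \right)} = -6$ ($d{\left(Q,P \right)} = \left(-2\right) 3 = -6$)
$C{\left(S \right)} = - \frac{1}{6}$ ($C{\left(S \right)} = \frac{1}{-6} = - \frac{1}{6}$)
$-16228 + C{\left(76 \right)} = -16228 - \frac{1}{6} = - \frac{97369}{6}$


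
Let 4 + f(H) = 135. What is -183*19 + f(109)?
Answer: -3346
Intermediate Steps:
f(H) = 131 (f(H) = -4 + 135 = 131)
-183*19 + f(109) = -183*19 + 131 = -3477 + 131 = -3346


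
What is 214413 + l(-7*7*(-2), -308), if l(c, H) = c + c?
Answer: 214609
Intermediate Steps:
l(c, H) = 2*c
214413 + l(-7*7*(-2), -308) = 214413 + 2*(-7*7*(-2)) = 214413 + 2*(-49*(-2)) = 214413 + 2*98 = 214413 + 196 = 214609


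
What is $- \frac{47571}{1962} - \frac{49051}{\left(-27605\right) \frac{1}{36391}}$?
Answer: $\frac{1166962038929}{18053670} \approx 64639.0$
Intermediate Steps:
$- \frac{47571}{1962} - \frac{49051}{\left(-27605\right) \frac{1}{36391}} = \left(-47571\right) \frac{1}{1962} - \frac{49051}{\left(-27605\right) \frac{1}{36391}} = - \frac{15857}{654} - \frac{49051}{- \frac{27605}{36391}} = - \frac{15857}{654} - - \frac{1785014941}{27605} = - \frac{15857}{654} + \frac{1785014941}{27605} = \frac{1166962038929}{18053670}$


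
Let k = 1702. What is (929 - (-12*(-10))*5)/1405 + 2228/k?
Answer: 1845149/1195655 ≈ 1.5432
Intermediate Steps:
(929 - (-12*(-10))*5)/1405 + 2228/k = (929 - (-12*(-10))*5)/1405 + 2228/1702 = (929 - 120*5)*(1/1405) + 2228*(1/1702) = (929 - 1*600)*(1/1405) + 1114/851 = (929 - 600)*(1/1405) + 1114/851 = 329*(1/1405) + 1114/851 = 329/1405 + 1114/851 = 1845149/1195655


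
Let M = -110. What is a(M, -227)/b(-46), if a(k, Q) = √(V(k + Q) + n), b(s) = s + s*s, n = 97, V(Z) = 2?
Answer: √11/690 ≈ 0.0048067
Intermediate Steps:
b(s) = s + s²
a(k, Q) = 3*√11 (a(k, Q) = √(2 + 97) = √99 = 3*√11)
a(M, -227)/b(-46) = (3*√11)/((-46*(1 - 46))) = (3*√11)/((-46*(-45))) = (3*√11)/2070 = (3*√11)*(1/2070) = √11/690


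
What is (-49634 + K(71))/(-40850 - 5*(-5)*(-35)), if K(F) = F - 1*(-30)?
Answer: 49533/41725 ≈ 1.1871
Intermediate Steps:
K(F) = 30 + F (K(F) = F + 30 = 30 + F)
(-49634 + K(71))/(-40850 - 5*(-5)*(-35)) = (-49634 + (30 + 71))/(-40850 - 5*(-5)*(-35)) = (-49634 + 101)/(-40850 + 25*(-35)) = -49533/(-40850 - 875) = -49533/(-41725) = -49533*(-1/41725) = 49533/41725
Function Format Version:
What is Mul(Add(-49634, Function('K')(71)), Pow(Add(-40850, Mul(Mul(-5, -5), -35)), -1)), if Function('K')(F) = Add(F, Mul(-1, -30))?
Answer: Rational(49533, 41725) ≈ 1.1871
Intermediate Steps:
Function('K')(F) = Add(30, F) (Function('K')(F) = Add(F, 30) = Add(30, F))
Mul(Add(-49634, Function('K')(71)), Pow(Add(-40850, Mul(Mul(-5, -5), -35)), -1)) = Mul(Add(-49634, Add(30, 71)), Pow(Add(-40850, Mul(Mul(-5, -5), -35)), -1)) = Mul(Add(-49634, 101), Pow(Add(-40850, Mul(25, -35)), -1)) = Mul(-49533, Pow(Add(-40850, -875), -1)) = Mul(-49533, Pow(-41725, -1)) = Mul(-49533, Rational(-1, 41725)) = Rational(49533, 41725)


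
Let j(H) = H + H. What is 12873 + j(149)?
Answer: 13171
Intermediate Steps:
j(H) = 2*H
12873 + j(149) = 12873 + 2*149 = 12873 + 298 = 13171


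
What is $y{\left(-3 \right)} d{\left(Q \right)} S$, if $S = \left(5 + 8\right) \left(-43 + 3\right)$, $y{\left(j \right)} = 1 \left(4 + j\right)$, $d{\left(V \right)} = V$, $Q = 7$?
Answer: $-3640$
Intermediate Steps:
$y{\left(j \right)} = 4 + j$
$S = -520$ ($S = 13 \left(-40\right) = -520$)
$y{\left(-3 \right)} d{\left(Q \right)} S = \left(4 - 3\right) 7 \left(-520\right) = 1 \cdot 7 \left(-520\right) = 7 \left(-520\right) = -3640$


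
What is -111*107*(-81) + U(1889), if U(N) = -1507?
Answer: 960530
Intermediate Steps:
-111*107*(-81) + U(1889) = -111*107*(-81) - 1507 = -11877*(-81) - 1507 = 962037 - 1507 = 960530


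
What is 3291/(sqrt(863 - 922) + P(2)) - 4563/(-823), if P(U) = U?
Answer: 1901485/17283 - 1097*I*sqrt(59)/21 ≈ 110.02 - 401.25*I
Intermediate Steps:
3291/(sqrt(863 - 922) + P(2)) - 4563/(-823) = 3291/(sqrt(863 - 922) + 2) - 4563/(-823) = 3291/(sqrt(-59) + 2) - 4563*(-1/823) = 3291/(I*sqrt(59) + 2) + 4563/823 = 3291/(2 + I*sqrt(59)) + 4563/823 = 4563/823 + 3291/(2 + I*sqrt(59))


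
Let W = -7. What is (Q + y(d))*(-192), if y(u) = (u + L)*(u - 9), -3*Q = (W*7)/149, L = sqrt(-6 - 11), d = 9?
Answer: -3136/149 ≈ -21.047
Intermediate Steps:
L = I*sqrt(17) (L = sqrt(-17) = I*sqrt(17) ≈ 4.1231*I)
Q = 49/447 (Q = -(-7*7)/(3*149) = -(-49)/(3*149) = -1/3*(-49/149) = 49/447 ≈ 0.10962)
y(u) = (-9 + u)*(u + I*sqrt(17)) (y(u) = (u + I*sqrt(17))*(u - 9) = (u + I*sqrt(17))*(-9 + u) = (-9 + u)*(u + I*sqrt(17)))
(Q + y(d))*(-192) = (49/447 + (9**2 - 9*9 - 9*I*sqrt(17) + I*9*sqrt(17)))*(-192) = (49/447 + (81 - 81 - 9*I*sqrt(17) + 9*I*sqrt(17)))*(-192) = (49/447 + 0)*(-192) = (49/447)*(-192) = -3136/149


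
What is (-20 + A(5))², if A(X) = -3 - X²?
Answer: 2304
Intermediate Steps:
(-20 + A(5))² = (-20 + (-3 - 1*5²))² = (-20 + (-3 - 1*25))² = (-20 + (-3 - 25))² = (-20 - 28)² = (-48)² = 2304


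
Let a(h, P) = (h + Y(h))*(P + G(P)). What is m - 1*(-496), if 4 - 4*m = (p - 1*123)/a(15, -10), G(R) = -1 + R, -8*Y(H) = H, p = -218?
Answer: 1095203/2205 ≈ 496.69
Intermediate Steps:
Y(H) = -H/8
a(h, P) = 7*h*(-1 + 2*P)/8 (a(h, P) = (h - h/8)*(P + (-1 + P)) = (7*h/8)*(-1 + 2*P) = 7*h*(-1 + 2*P)/8)
m = 1523/2205 (m = 1 - (-218 - 1*123)/(4*((7/8)*15*(-1 + 2*(-10)))) = 1 - (-218 - 123)/(4*((7/8)*15*(-1 - 20))) = 1 - (-341)/(4*((7/8)*15*(-21))) = 1 - (-341)/(4*(-2205/8)) = 1 - (-341)*(-8)/(4*2205) = 1 - 1/4*2728/2205 = 1 - 682/2205 = 1523/2205 ≈ 0.69070)
m - 1*(-496) = 1523/2205 - 1*(-496) = 1523/2205 + 496 = 1095203/2205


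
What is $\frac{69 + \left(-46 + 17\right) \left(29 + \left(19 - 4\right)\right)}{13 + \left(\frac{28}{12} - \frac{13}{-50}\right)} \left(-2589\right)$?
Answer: $\frac{468738450}{2339} \approx 2.004 \cdot 10^{5}$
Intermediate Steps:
$\frac{69 + \left(-46 + 17\right) \left(29 + \left(19 - 4\right)\right)}{13 + \left(\frac{28}{12} - \frac{13}{-50}\right)} \left(-2589\right) = \frac{69 - 29 \left(29 + \left(19 - 4\right)\right)}{13 + \left(28 \cdot \frac{1}{12} - - \frac{13}{50}\right)} \left(-2589\right) = \frac{69 - 29 \left(29 + 15\right)}{13 + \left(\frac{7}{3} + \frac{13}{50}\right)} \left(-2589\right) = \frac{69 - 1276}{13 + \frac{389}{150}} \left(-2589\right) = \frac{69 - 1276}{\frac{2339}{150}} \left(-2589\right) = \left(-1207\right) \frac{150}{2339} \left(-2589\right) = \left(- \frac{181050}{2339}\right) \left(-2589\right) = \frac{468738450}{2339}$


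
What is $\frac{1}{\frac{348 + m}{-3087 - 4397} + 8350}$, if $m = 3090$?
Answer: $\frac{3742}{31243981} \approx 0.00011977$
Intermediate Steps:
$\frac{1}{\frac{348 + m}{-3087 - 4397} + 8350} = \frac{1}{\frac{348 + 3090}{-3087 - 4397} + 8350} = \frac{1}{\frac{3438}{-7484} + 8350} = \frac{1}{3438 \left(- \frac{1}{7484}\right) + 8350} = \frac{1}{- \frac{1719}{3742} + 8350} = \frac{1}{\frac{31243981}{3742}} = \frac{3742}{31243981}$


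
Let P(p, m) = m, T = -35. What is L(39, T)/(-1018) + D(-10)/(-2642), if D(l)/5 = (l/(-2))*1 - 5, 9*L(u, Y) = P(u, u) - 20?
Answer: -19/9162 ≈ -0.0020738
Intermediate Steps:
L(u, Y) = -20/9 + u/9 (L(u, Y) = (u - 20)/9 = (-20 + u)/9 = -20/9 + u/9)
D(l) = -25 - 5*l/2 (D(l) = 5*((l/(-2))*1 - 5) = 5*((l*(-1/2))*1 - 5) = 5*(-l/2*1 - 5) = 5*(-l/2 - 5) = 5*(-5 - l/2) = -25 - 5*l/2)
L(39, T)/(-1018) + D(-10)/(-2642) = (-20/9 + (1/9)*39)/(-1018) + (-25 - 5/2*(-10))/(-2642) = (-20/9 + 13/3)*(-1/1018) + (-25 + 25)*(-1/2642) = (19/9)*(-1/1018) + 0*(-1/2642) = -19/9162 + 0 = -19/9162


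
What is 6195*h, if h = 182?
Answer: 1127490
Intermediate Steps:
6195*h = 6195*182 = 1127490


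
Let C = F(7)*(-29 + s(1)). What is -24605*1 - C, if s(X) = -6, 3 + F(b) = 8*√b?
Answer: -24710 + 280*√7 ≈ -23969.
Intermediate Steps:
F(b) = -3 + 8*√b
C = 105 - 280*√7 (C = (-3 + 8*√7)*(-29 - 6) = (-3 + 8*√7)*(-35) = 105 - 280*√7 ≈ -635.81)
-24605*1 - C = -24605*1 - (105 - 280*√7) = -24605 + (-105 + 280*√7) = -24710 + 280*√7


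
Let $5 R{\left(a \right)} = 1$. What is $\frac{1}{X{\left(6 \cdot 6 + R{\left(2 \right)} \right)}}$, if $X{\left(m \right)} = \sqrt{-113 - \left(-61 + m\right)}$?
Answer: $- \frac{i \sqrt{5}}{21} \approx - 0.10648 i$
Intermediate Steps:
$R{\left(a \right)} = \frac{1}{5}$ ($R{\left(a \right)} = \frac{1}{5} \cdot 1 = \frac{1}{5}$)
$X{\left(m \right)} = \sqrt{-52 - m}$
$\frac{1}{X{\left(6 \cdot 6 + R{\left(2 \right)} \right)}} = \frac{1}{\sqrt{-52 - \left(6 \cdot 6 + \frac{1}{5}\right)}} = \frac{1}{\sqrt{-52 - \left(36 + \frac{1}{5}\right)}} = \frac{1}{\sqrt{-52 - \frac{181}{5}}} = \frac{1}{\sqrt{- \frac{441}{5}}} = \frac{1}{\frac{21}{5} i \sqrt{5}} = - \frac{i \sqrt{5}}{21}$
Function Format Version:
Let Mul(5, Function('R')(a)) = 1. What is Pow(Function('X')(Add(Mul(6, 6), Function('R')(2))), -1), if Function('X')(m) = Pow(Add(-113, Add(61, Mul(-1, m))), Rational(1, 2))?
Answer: Mul(Rational(-1, 21), I, Pow(5, Rational(1, 2))) ≈ Mul(-0.10648, I)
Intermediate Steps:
Function('R')(a) = Rational(1, 5) (Function('R')(a) = Mul(Rational(1, 5), 1) = Rational(1, 5))
Function('X')(m) = Pow(Add(-52, Mul(-1, m)), Rational(1, 2))
Pow(Function('X')(Add(Mul(6, 6), Function('R')(2))), -1) = Pow(Pow(Add(-52, Mul(-1, Add(Mul(6, 6), Rational(1, 5)))), Rational(1, 2)), -1) = Pow(Pow(Add(-52, Mul(-1, Add(36, Rational(1, 5)))), Rational(1, 2)), -1) = Pow(Pow(Add(-52, Mul(-1, Rational(181, 5))), Rational(1, 2)), -1) = Pow(Pow(Add(-52, Rational(-181, 5)), Rational(1, 2)), -1) = Pow(Pow(Rational(-441, 5), Rational(1, 2)), -1) = Pow(Mul(Rational(21, 5), I, Pow(5, Rational(1, 2))), -1) = Mul(Rational(-1, 21), I, Pow(5, Rational(1, 2)))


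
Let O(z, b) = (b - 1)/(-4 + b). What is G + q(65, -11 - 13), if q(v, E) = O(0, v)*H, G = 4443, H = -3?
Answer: 270831/61 ≈ 4439.9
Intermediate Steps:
O(z, b) = (-1 + b)/(-4 + b)
q(v, E) = -3*(-1 + v)/(-4 + v) (q(v, E) = ((-1 + v)/(-4 + v))*(-3) = -3*(-1 + v)/(-4 + v))
G + q(65, -11 - 13) = 4443 + 3*(1 - 1*65)/(-4 + 65) = 4443 + 3*(1 - 65)/61 = 4443 + 3*(1/61)*(-64) = 4443 - 192/61 = 270831/61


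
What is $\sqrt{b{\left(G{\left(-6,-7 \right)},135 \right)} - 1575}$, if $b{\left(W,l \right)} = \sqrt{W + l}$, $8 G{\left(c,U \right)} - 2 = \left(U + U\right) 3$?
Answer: $\sqrt{-1575 + \sqrt{130}} \approx 39.542 i$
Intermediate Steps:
$G{\left(c,U \right)} = \frac{1}{4} + \frac{3 U}{4}$ ($G{\left(c,U \right)} = \frac{1}{4} + \frac{\left(U + U\right) 3}{8} = \frac{1}{4} + \frac{2 U 3}{8} = \frac{1}{4} + \frac{6 U}{8} = \frac{1}{4} + \frac{3 U}{4}$)
$\sqrt{b{\left(G{\left(-6,-7 \right)},135 \right)} - 1575} = \sqrt{\sqrt{\left(\frac{1}{4} + \frac{3}{4} \left(-7\right)\right) + 135} - 1575} = \sqrt{\sqrt{\left(\frac{1}{4} - \frac{21}{4}\right) + 135} - 1575} = \sqrt{\sqrt{-5 + 135} - 1575} = \sqrt{\sqrt{130} - 1575} = \sqrt{-1575 + \sqrt{130}}$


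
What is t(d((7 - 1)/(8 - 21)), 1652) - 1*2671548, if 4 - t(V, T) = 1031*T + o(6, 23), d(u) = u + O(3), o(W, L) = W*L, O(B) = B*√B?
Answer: -4374894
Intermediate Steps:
O(B) = B^(3/2)
o(W, L) = L*W
d(u) = u + 3*√3 (d(u) = u + 3^(3/2) = u + 3*√3)
t(V, T) = -134 - 1031*T (t(V, T) = 4 - (1031*T + 23*6) = 4 - (1031*T + 138) = 4 - (138 + 1031*T) = 4 + (-138 - 1031*T) = -134 - 1031*T)
t(d((7 - 1)/(8 - 21)), 1652) - 1*2671548 = (-134 - 1031*1652) - 1*2671548 = (-134 - 1703212) - 2671548 = -1703346 - 2671548 = -4374894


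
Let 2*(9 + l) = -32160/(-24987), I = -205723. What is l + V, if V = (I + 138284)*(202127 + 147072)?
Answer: -196144879675370/8329 ≈ -2.3550e+10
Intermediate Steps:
l = -69601/8329 (l = -9 + (-32160/(-24987))/2 = -9 + (-32160*(-1/24987))/2 = -9 + (½)*(10720/8329) = -9 + 5360/8329 = -69601/8329 ≈ -8.3565)
V = -23549631361 (V = (-205723 + 138284)*(202127 + 147072) = -67439*349199 = -23549631361)
l + V = -69601/8329 - 23549631361 = -196144879675370/8329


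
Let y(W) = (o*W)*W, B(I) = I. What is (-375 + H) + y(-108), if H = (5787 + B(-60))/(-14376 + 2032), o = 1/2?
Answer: 67355481/12344 ≈ 5456.5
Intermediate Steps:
o = 1/2 ≈ 0.50000
y(W) = W**2/2 (y(W) = (W/2)*W = W**2/2)
H = -5727/12344 (H = (5787 - 60)/(-14376 + 2032) = 5727/(-12344) = 5727*(-1/12344) = -5727/12344 ≈ -0.46395)
(-375 + H) + y(-108) = (-375 - 5727/12344) + (1/2)*(-108)**2 = -4634727/12344 + (1/2)*11664 = -4634727/12344 + 5832 = 67355481/12344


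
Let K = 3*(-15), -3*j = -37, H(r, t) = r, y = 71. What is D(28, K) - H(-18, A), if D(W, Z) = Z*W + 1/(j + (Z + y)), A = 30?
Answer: -142827/115 ≈ -1242.0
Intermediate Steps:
j = 37/3 (j = -⅓*(-37) = 37/3 ≈ 12.333)
K = -45
D(W, Z) = 1/(250/3 + Z) + W*Z (D(W, Z) = Z*W + 1/(37/3 + (Z + 71)) = W*Z + 1/(37/3 + (71 + Z)) = W*Z + 1/(250/3 + Z) = 1/(250/3 + Z) + W*Z)
D(28, K) - H(-18, A) = (3 + 3*28*(-45)² + 250*28*(-45))/(250 + 3*(-45)) - 1*(-18) = (3 + 3*28*2025 - 315000)/(250 - 135) + 18 = (3 + 170100 - 315000)/115 + 18 = (1/115)*(-144897) + 18 = -144897/115 + 18 = -142827/115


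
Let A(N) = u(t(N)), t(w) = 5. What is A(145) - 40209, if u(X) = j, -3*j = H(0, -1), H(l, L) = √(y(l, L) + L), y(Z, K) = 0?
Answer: -40209 - I/3 ≈ -40209.0 - 0.33333*I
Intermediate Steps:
H(l, L) = √L (H(l, L) = √(0 + L) = √L)
j = -I/3 ≈ -0.33333*I
u(X) = -I/3
A(N) = -I/3
A(145) - 40209 = -I/3 - 40209 = -40209 - I/3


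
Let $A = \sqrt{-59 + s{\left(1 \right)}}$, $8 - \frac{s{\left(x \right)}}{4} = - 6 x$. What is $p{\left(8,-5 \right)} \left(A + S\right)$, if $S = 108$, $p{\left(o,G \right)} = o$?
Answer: $864 + 8 i \sqrt{3} \approx 864.0 + 13.856 i$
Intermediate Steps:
$s{\left(x \right)} = 32 + 24 x$ ($s{\left(x \right)} = 32 - 4 \left(- 6 x\right) = 32 + 24 x$)
$A = i \sqrt{3}$ ($A = \sqrt{-59 + \left(32 + 24 \cdot 1\right)} = \sqrt{-59 + \left(32 + 24\right)} = \sqrt{-59 + 56} = \sqrt{-3} = i \sqrt{3} \approx 1.732 i$)
$p{\left(8,-5 \right)} \left(A + S\right) = 8 \left(i \sqrt{3} + 108\right) = 8 \left(108 + i \sqrt{3}\right) = 864 + 8 i \sqrt{3}$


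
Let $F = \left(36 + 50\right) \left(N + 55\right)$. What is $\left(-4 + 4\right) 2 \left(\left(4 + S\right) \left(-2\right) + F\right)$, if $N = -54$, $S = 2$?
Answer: $0$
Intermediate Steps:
$F = 86$ ($F = \left(36 + 50\right) \left(-54 + 55\right) = 86 \cdot 1 = 86$)
$\left(-4 + 4\right) 2 \left(\left(4 + S\right) \left(-2\right) + F\right) = \left(-4 + 4\right) 2 \left(\left(4 + 2\right) \left(-2\right) + 86\right) = 0 \cdot 2 \left(6 \left(-2\right) + 86\right) = 0 \left(-12 + 86\right) = 0 \cdot 74 = 0$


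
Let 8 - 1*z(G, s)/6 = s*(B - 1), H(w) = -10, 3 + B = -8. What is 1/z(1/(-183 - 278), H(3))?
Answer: -1/672 ≈ -0.0014881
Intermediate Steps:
B = -11 (B = -3 - 8 = -11)
z(G, s) = 48 + 72*s (z(G, s) = 48 - 6*s*(-11 - 1) = 48 - 6*s*(-12) = 48 - (-72)*s = 48 + 72*s)
1/z(1/(-183 - 278), H(3)) = 1/(48 + 72*(-10)) = 1/(48 - 720) = 1/(-672) = -1/672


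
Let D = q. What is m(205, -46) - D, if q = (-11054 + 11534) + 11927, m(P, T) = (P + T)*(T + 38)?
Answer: -13679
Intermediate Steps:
m(P, T) = (38 + T)*(P + T) (m(P, T) = (P + T)*(38 + T) = (38 + T)*(P + T))
q = 12407 (q = 480 + 11927 = 12407)
D = 12407
m(205, -46) - D = ((-46)² + 38*205 + 38*(-46) + 205*(-46)) - 1*12407 = (2116 + 7790 - 1748 - 9430) - 12407 = -1272 - 12407 = -13679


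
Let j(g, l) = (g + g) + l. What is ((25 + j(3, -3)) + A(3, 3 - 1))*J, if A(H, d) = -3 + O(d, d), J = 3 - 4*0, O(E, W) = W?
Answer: 81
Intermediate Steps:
j(g, l) = l + 2*g (j(g, l) = 2*g + l = l + 2*g)
J = 3 (J = 3 + 0 = 3)
A(H, d) = -3 + d
((25 + j(3, -3)) + A(3, 3 - 1))*J = ((25 + (-3 + 2*3)) + (-3 + (3 - 1)))*3 = ((25 + (-3 + 6)) + (-3 + 2))*3 = ((25 + 3) - 1)*3 = (28 - 1)*3 = 27*3 = 81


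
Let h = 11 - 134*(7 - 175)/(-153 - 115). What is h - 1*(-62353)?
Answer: 62280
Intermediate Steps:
h = -73 (h = 11 - (-22512)/(-268) = 11 - (-22512)*(-1)/268 = 11 - 134*42/67 = 11 - 84 = -73)
h - 1*(-62353) = -73 - 1*(-62353) = -73 + 62353 = 62280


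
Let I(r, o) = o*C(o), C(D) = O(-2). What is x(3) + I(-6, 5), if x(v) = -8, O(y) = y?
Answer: -18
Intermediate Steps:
C(D) = -2
I(r, o) = -2*o (I(r, o) = o*(-2) = -2*o)
x(3) + I(-6, 5) = -8 - 2*5 = -8 - 10 = -18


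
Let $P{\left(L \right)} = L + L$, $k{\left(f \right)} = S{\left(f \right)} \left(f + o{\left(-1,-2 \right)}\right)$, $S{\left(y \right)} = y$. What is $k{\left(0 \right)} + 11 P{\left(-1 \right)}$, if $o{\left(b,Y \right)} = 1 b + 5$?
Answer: $-22$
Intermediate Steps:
$o{\left(b,Y \right)} = 5 + b$ ($o{\left(b,Y \right)} = b + 5 = 5 + b$)
$k{\left(f \right)} = f \left(4 + f\right)$ ($k{\left(f \right)} = f \left(f + \left(5 - 1\right)\right) = f \left(f + 4\right) = f \left(4 + f\right)$)
$P{\left(L \right)} = 2 L$
$k{\left(0 \right)} + 11 P{\left(-1 \right)} = 0 \left(4 + 0\right) + 11 \cdot 2 \left(-1\right) = 0 \cdot 4 + 11 \left(-2\right) = 0 - 22 = -22$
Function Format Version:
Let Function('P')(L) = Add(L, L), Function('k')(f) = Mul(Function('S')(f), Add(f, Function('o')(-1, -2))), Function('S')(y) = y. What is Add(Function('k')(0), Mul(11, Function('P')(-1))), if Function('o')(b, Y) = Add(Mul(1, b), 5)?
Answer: -22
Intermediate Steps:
Function('o')(b, Y) = Add(5, b) (Function('o')(b, Y) = Add(b, 5) = Add(5, b))
Function('k')(f) = Mul(f, Add(4, f)) (Function('k')(f) = Mul(f, Add(f, Add(5, -1))) = Mul(f, Add(f, 4)) = Mul(f, Add(4, f)))
Function('P')(L) = Mul(2, L)
Add(Function('k')(0), Mul(11, Function('P')(-1))) = Add(Mul(0, Add(4, 0)), Mul(11, Mul(2, -1))) = Add(Mul(0, 4), Mul(11, -2)) = Add(0, -22) = -22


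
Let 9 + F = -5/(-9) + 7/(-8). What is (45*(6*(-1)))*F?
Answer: 10065/4 ≈ 2516.3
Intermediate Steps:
F = -671/72 (F = -9 + (-5/(-9) + 7/(-8)) = -9 + (-5*(-⅑) + 7*(-⅛)) = -9 + (5/9 - 7/8) = -9 - 23/72 = -671/72 ≈ -9.3194)
(45*(6*(-1)))*F = (45*(6*(-1)))*(-671/72) = (45*(-6))*(-671/72) = -270*(-671/72) = 10065/4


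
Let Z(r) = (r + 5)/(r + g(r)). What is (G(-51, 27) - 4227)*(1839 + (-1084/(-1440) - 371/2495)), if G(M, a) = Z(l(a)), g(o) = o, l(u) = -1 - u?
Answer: -78217779974653/10059840 ≈ -7.7752e+6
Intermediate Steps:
Z(r) = (5 + r)/(2*r) (Z(r) = (r + 5)/(r + r) = (5 + r)/((2*r)) = (5 + r)*(1/(2*r)) = (5 + r)/(2*r))
G(M, a) = (4 - a)/(2*(-1 - a)) (G(M, a) = (5 + (-1 - a))/(2*(-1 - a)) = (4 - a)/(2*(-1 - a)))
(G(-51, 27) - 4227)*(1839 + (-1084/(-1440) - 371/2495)) = ((-4 + 27)/(2*(1 + 27)) - 4227)*(1839 + (-1084/(-1440) - 371/2495)) = ((½)*23/28 - 4227)*(1839 + (-1084*(-1/1440) - 371*1/2495)) = ((½)*(1/28)*23 - 4227)*(1839 + (271/360 - 371/2495)) = (23/56 - 4227)*(1839 + 108517/179640) = -236689/56*330466477/179640 = -78217779974653/10059840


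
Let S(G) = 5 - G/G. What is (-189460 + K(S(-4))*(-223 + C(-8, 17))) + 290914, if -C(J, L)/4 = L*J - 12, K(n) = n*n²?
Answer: 125070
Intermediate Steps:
S(G) = 4 (S(G) = 5 - 1*1 = 5 - 1 = 4)
K(n) = n³
C(J, L) = 48 - 4*J*L (C(J, L) = -4*(L*J - 12) = -4*(J*L - 12) = -4*(-12 + J*L) = 48 - 4*J*L)
(-189460 + K(S(-4))*(-223 + C(-8, 17))) + 290914 = (-189460 + 4³*(-223 + (48 - 4*(-8)*17))) + 290914 = (-189460 + 64*(-223 + (48 + 544))) + 290914 = (-189460 + 64*(-223 + 592)) + 290914 = (-189460 + 64*369) + 290914 = (-189460 + 23616) + 290914 = -165844 + 290914 = 125070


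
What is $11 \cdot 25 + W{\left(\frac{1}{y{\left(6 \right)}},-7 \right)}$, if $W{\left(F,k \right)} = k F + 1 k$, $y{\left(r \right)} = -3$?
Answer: $\frac{811}{3} \approx 270.33$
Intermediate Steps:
$W{\left(F,k \right)} = k + F k$ ($W{\left(F,k \right)} = F k + k = k + F k$)
$11 \cdot 25 + W{\left(\frac{1}{y{\left(6 \right)}},-7 \right)} = 11 \cdot 25 - 7 \left(1 + \frac{1}{-3}\right) = 275 - 7 \left(1 - \frac{1}{3}\right) = 275 - \frac{14}{3} = \frac{811}{3}$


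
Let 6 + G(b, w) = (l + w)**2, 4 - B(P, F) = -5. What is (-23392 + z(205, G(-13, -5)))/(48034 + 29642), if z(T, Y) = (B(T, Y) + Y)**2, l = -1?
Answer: -21871/77676 ≈ -0.28157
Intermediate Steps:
B(P, F) = 9 (B(P, F) = 4 - 1*(-5) = 4 + 5 = 9)
G(b, w) = -6 + (-1 + w)**2
z(T, Y) = (9 + Y)**2
(-23392 + z(205, G(-13, -5)))/(48034 + 29642) = (-23392 + (9 + (-6 + (-1 - 5)**2))**2)/(48034 + 29642) = (-23392 + (9 + (-6 + (-6)**2))**2)/77676 = (-23392 + (9 + (-6 + 36))**2)*(1/77676) = (-23392 + (9 + 30)**2)*(1/77676) = (-23392 + 39**2)*(1/77676) = (-23392 + 1521)*(1/77676) = -21871*1/77676 = -21871/77676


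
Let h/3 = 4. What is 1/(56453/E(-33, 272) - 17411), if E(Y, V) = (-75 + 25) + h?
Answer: -38/718071 ≈ -5.2920e-5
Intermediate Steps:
h = 12 (h = 3*4 = 12)
E(Y, V) = -38 (E(Y, V) = (-75 + 25) + 12 = -50 + 12 = -38)
1/(56453/E(-33, 272) - 17411) = 1/(56453/(-38) - 17411) = 1/(56453*(-1/38) - 17411) = 1/(-56453/38 - 17411) = 1/(-718071/38) = -38/718071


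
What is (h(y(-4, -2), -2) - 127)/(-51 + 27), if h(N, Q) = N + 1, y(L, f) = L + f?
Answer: 11/2 ≈ 5.5000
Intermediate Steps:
h(N, Q) = 1 + N
(h(y(-4, -2), -2) - 127)/(-51 + 27) = ((1 + (-4 - 2)) - 127)/(-51 + 27) = ((1 - 6) - 127)/(-24) = (-5 - 127)*(-1/24) = -132*(-1/24) = 11/2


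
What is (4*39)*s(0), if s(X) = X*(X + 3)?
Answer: 0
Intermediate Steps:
s(X) = X*(3 + X)
(4*39)*s(0) = (4*39)*(0*(3 + 0)) = 156*(0*3) = 156*0 = 0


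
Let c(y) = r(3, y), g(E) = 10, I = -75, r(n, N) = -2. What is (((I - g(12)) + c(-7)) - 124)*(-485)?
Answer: 102335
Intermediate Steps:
c(y) = -2
(((I - g(12)) + c(-7)) - 124)*(-485) = (((-75 - 1*10) - 2) - 124)*(-485) = (((-75 - 10) - 2) - 124)*(-485) = ((-85 - 2) - 124)*(-485) = (-87 - 124)*(-485) = -211*(-485) = 102335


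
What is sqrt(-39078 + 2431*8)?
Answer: I*sqrt(19630) ≈ 140.11*I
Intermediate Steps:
sqrt(-39078 + 2431*8) = sqrt(-39078 + 19448) = sqrt(-19630) = I*sqrt(19630)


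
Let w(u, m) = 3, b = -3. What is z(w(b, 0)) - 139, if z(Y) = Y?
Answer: -136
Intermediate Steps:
z(w(b, 0)) - 139 = 3 - 139 = -136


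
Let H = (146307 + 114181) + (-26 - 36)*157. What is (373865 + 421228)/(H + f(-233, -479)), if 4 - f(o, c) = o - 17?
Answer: 21489/6784 ≈ 3.1676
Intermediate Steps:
f(o, c) = 21 - o (f(o, c) = 4 - (o - 17) = 4 - (-17 + o) = 4 + (17 - o) = 21 - o)
H = 250754 (H = 260488 - 62*157 = 260488 - 9734 = 250754)
(373865 + 421228)/(H + f(-233, -479)) = (373865 + 421228)/(250754 + (21 - 1*(-233))) = 795093/(250754 + (21 + 233)) = 795093/(250754 + 254) = 795093/251008 = 795093*(1/251008) = 21489/6784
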